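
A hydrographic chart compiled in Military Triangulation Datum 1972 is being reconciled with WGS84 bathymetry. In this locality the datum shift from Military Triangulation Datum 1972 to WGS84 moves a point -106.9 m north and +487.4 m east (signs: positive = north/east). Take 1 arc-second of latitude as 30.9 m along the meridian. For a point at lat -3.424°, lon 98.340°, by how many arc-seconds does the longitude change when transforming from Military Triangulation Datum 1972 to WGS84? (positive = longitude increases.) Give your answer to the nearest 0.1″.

At latitude -3.424°, cos φ = 0.998215.
1″ of longitude at this latitude = 30.90 × cos φ = 30.8448 m, so Δλ = 487.4 / 30.8448 = 15.802″.

Δλ = 15.8″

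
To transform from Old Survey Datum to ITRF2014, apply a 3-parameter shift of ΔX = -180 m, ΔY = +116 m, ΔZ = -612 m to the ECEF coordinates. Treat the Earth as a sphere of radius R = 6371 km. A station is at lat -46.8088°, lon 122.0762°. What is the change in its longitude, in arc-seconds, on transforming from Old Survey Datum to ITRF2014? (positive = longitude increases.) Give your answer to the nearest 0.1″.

Δλ = 4.3″

sin φ = -0.729074, cos φ = 0.684435, sin λ = 0.847343, cos λ = -0.531047.
East component: ΔE = −sin λ·ΔX + cos λ·ΔY = −(0.847343)(-180) + (-0.531047)(116) = 90.92 m.
1° of latitude spans πR/180 = 111195 m; at latitude φ, 1° of longitude spans that × cos φ = 76105.7 m, so Δλ = 90.92 / 76105.7 × 3600 = 4.301″.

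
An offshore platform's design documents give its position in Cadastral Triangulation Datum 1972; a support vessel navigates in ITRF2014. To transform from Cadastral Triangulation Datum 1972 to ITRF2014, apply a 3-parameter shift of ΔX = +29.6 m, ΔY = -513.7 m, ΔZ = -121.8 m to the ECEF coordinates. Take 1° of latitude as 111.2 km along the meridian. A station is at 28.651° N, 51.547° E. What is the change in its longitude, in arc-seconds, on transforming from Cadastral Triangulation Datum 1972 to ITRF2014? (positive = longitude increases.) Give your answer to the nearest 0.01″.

Δλ = -12.64″

sin φ = 0.479473, cos φ = 0.877557, sin λ = 0.783119, cos λ = 0.621872.
East component: ΔE = −sin λ·ΔX + cos λ·ΔY = −(0.783119)(29.6) + (0.621872)(-513.7) = -342.64 m.
1° of latitude spans 111200 m; at latitude φ, 1° of longitude spans that × cos φ = 97584.3 m, so Δλ = -342.64 / 97584.3 × 3600 = -12.640″.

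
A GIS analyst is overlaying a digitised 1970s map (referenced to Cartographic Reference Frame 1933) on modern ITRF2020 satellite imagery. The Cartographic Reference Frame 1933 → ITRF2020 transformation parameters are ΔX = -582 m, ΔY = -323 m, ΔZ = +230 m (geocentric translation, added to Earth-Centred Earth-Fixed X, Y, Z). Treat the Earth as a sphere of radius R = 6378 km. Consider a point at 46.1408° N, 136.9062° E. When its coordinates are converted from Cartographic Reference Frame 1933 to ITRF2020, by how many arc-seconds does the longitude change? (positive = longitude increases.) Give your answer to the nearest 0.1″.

sin φ = 0.721045, cos φ = 0.692889, sin λ = 0.683195, cos λ = -0.730236.
East component: ΔE = −sin λ·ΔX + cos λ·ΔY = −(0.683195)(-582) + (-0.730236)(-323) = 633.49 m.
1° of latitude spans πR/180 = 111317 m; at latitude φ, 1° of longitude spans that × cos φ = 77130.3 m, so Δλ = 633.49 / 77130.3 × 3600 = 29.567″.

Δλ = 29.6″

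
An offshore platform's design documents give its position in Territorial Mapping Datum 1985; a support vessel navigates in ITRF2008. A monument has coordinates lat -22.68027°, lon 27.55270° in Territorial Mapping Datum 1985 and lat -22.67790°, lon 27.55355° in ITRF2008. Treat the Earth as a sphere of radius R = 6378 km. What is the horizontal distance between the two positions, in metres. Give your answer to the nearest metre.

Δφ = -22.67790° − -22.68027° = +0.00237°; Δλ = 27.55355° − 27.55270° = +0.00085°.
1° along a meridian = πR/180 = 111317 m.
ΔN = Δφ × 111317 = 263.8 m; ΔE = Δλ × 111317 × cos(-22.68027°) = +0.00085 × 111317 × 0.922671 = 87.3 m.
Distance = √(ΔE² + ΔN²) = √(87.3² + 263.8²) = 277.9 m.

278 m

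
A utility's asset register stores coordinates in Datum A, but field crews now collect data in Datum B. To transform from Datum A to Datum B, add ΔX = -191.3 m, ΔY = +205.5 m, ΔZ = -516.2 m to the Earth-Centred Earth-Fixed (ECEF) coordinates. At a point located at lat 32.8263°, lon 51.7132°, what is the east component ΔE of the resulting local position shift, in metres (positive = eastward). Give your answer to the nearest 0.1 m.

ΔE = 277.5 m

The local east axis at (φ, λ) is (−sin λ, cos λ, 0), so ΔE = −sin(51.7132°)·(-191.3) + cos(51.7132°)·205.5 = 277.48 m.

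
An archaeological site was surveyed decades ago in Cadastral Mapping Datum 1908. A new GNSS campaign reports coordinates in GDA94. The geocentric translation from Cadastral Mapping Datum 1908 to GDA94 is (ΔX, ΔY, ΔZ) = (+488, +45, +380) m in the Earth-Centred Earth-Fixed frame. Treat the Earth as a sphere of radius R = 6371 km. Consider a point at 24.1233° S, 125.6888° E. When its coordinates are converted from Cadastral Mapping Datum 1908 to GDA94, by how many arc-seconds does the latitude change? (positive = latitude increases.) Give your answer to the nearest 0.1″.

sin φ = -0.408702, cos φ = 0.912668, sin λ = 0.812198, cos λ = -0.583382.
North component: ΔN = −sin φ cos λ·ΔX − sin φ sin λ·ΔY + cos φ·ΔZ = −(-0.408702)(-0.583382)(488) − (-0.408702)(0.812198)(45) + (0.912668)(380) = 245.40 m.
1° of latitude spans πR/180 = 111195 m, so Δφ = 245.40 / 111195 × 3600 = 7.945″.

Δφ = 7.9″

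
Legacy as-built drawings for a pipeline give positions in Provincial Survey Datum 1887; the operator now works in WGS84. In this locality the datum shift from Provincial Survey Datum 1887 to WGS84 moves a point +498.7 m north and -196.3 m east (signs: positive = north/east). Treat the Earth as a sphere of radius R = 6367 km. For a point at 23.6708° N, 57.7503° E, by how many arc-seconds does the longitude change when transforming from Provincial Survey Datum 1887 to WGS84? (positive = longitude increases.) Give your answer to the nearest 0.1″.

Δλ = -6.9″

At latitude 23.6708°, cos φ = 0.915867.
One radian of longitude at latitude φ spans R cos φ, so Δλ = ΔE / (R cos φ) = -196.3 / (6367000 × 0.915867) = -3.3663e-05 rad = -6.943″.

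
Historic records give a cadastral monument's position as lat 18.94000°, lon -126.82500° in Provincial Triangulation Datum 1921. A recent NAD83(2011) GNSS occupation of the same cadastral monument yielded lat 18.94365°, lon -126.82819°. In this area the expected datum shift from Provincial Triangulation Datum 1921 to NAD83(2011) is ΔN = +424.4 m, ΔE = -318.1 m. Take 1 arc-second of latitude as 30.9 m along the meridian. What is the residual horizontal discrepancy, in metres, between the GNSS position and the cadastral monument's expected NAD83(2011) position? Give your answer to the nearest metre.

25 m

Observed coordinate differences: Δφ = +0.00365°, Δλ = -0.00319°.
Converting to metres (1° lat = 111240 m, cos φ = 0.945859): observed ΔN = 406.0 m, observed ΔE = -335.6 m.
Subtracting the expected shift leaves a residual of 406.0 − (424.4) = -18.4 m north and -335.6 − (-318.1) = -17.5 m east.
Residual distance = √((-18.4)² + (-17.5)²) = 25.4 m.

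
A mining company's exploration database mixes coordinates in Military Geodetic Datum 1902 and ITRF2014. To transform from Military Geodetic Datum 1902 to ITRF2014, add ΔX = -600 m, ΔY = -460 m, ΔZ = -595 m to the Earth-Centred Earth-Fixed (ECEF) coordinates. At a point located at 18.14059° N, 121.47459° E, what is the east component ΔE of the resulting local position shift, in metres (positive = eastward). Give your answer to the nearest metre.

ΔE = 752 m

At φ = 18.14059°, λ = 121.47459°: sin φ = 0.311350, cos φ = 0.950295, sin λ = 0.852872, cos λ = -0.522120.
ΔE = −sin λ·ΔX + cos λ·ΔY = −(0.852872)·(-600) + (-0.522120)·(-460) = 751.90 m.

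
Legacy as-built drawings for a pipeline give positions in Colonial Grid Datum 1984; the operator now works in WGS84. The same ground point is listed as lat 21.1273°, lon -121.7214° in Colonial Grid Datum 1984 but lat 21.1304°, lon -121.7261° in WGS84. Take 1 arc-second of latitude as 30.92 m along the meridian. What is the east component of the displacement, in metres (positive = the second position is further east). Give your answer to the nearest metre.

ΔE = -488 m

Δφ = 21.1304° − 21.1273° = +0.0031°; Δλ = -121.7261° − -121.7214° = -0.0047°.
1° of latitude = 3600 × 30.92 = 111312 m.
ΔN = Δφ × 111312 = 345.1 m; ΔE = Δλ × 111312 × cos(21.1273°) = -0.0047 × 111312 × 0.932782 = -488.0 m.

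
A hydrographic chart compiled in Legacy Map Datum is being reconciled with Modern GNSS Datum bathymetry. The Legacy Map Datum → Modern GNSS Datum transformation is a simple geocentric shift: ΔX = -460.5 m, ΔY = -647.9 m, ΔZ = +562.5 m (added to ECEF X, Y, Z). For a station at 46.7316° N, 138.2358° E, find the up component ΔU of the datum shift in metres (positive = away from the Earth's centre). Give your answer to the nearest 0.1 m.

The local up (radial) axis is (cos φ cos λ, cos φ sin λ, sin φ), giving ΔU = 235.429 − 295.788 + 409.585 = 349.23 m.

ΔU = 349.2 m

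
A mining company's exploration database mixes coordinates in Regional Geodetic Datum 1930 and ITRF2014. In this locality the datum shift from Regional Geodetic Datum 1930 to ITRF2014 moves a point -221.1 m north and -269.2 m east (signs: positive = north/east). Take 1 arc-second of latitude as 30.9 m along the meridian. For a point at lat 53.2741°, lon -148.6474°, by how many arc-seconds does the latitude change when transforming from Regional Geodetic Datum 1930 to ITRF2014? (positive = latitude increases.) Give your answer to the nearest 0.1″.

1″ of latitude = 30.90 m, so Δφ = -221.1 / 30.90 = -7.155″.

Δφ = -7.2″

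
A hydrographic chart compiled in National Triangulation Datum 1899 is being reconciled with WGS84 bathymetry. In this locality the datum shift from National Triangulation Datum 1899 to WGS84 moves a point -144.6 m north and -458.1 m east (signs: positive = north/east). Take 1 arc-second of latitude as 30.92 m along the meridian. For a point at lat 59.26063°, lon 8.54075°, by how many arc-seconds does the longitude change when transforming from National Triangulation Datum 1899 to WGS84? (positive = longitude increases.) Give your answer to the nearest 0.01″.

At latitude 59.26063°, cos φ = 0.511134.
1″ of longitude at this latitude = 30.92 × cos φ = 15.8043 m, so Δλ = -458.1 / 15.8043 = -28.986″.

Δλ = -28.99″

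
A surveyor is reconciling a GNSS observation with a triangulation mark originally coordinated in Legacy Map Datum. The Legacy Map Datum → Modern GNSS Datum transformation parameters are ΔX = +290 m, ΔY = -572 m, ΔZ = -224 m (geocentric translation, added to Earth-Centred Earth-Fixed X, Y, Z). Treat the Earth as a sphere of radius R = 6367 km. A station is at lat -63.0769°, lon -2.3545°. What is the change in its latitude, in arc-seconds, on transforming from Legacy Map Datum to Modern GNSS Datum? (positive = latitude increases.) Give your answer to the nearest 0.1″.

sin φ = -0.891615, cos φ = 0.452794, sin λ = -0.041082, cos λ = 0.999156.
North component: ΔN = −sin φ cos λ·ΔX − sin φ sin λ·ΔY + cos φ·ΔZ = −(-0.891615)(0.999156)(290) − (-0.891615)(-0.041082)(-572) + (0.452794)(-224) = 177.88 m.
1° of latitude spans πR/180 = 111125 m, so Δφ = 177.88 / 111125 × 3600 = 5.762″.

Δφ = 5.8″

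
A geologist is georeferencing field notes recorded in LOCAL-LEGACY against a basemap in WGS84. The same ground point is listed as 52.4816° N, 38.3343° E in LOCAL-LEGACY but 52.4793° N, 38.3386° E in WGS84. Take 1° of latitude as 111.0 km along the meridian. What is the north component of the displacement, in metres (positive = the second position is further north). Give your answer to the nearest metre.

ΔN = -255 m

Δφ = 52.4793° − 52.4816° = -0.0023°; Δλ = 38.3386° − 38.3343° = +0.0043°.
ΔN = Δφ × 111000 = -255.3 m; ΔE = Δλ × 111000 × cos(52.4816°) = +0.0043 × 111000 × 0.609016 = 290.7 m.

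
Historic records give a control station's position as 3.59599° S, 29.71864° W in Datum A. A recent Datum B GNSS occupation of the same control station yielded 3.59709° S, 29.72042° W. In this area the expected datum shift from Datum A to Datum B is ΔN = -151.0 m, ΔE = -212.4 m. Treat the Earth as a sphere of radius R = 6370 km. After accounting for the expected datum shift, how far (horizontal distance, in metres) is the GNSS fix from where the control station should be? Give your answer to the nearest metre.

32 m

Observed coordinate differences: Δφ = -0.00110°, Δλ = -0.00178°.
Converting to metres (1° lat = 111177 m, cos φ = 0.998031): observed ΔN = -122.3 m, observed ΔE = -197.5 m.
Subtracting the expected shift leaves a residual of -122.3 − (-151.0) = 28.7 m north and -197.5 − (-212.4) = 14.9 m east.
Residual distance = √(28.7² + 14.9²) = 32.3 m.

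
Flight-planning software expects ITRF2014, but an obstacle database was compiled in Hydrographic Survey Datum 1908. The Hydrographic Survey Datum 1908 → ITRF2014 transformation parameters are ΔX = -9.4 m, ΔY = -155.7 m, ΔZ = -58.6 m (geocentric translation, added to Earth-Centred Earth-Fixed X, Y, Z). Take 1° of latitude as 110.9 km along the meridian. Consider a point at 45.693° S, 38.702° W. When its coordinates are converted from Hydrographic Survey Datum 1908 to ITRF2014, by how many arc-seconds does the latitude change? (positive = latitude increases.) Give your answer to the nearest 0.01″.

sin φ = -0.715607, cos φ = 0.698503, sin λ = -0.625270, cos λ = 0.780409.
North component: ΔN = −sin φ cos λ·ΔX − sin φ sin λ·ΔY + cos φ·ΔZ = −(-0.715607)(0.780409)(-9.4) − (-0.715607)(-0.625270)(-155.7) + (0.698503)(-58.6) = 23.49 m.
1° of latitude spans 110900 m, so Δφ = 23.49 / 110900 × 3600 = 0.762″.

Δφ = 0.76″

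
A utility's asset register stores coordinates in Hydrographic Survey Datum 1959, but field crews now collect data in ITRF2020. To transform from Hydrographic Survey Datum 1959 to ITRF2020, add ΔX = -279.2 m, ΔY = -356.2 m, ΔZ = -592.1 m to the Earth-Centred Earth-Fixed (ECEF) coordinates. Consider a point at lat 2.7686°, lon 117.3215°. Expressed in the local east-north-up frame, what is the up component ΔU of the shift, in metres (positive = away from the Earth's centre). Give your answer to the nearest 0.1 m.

The local up (radial) axis is (cos φ cos λ, cos φ sin λ, sin φ), giving ΔU = 127.998 − 316.095 − 28.600 = -216.70 m.

ΔU = -216.7 m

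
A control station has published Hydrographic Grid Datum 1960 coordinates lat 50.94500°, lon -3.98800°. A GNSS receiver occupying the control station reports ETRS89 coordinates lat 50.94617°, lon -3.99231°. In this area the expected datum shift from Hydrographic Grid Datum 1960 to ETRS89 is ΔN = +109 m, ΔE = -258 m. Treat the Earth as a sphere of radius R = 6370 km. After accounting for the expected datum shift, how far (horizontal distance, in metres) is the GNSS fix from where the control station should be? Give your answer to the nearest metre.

Observed coordinate differences: Δφ = +0.00117°, Δλ = -0.00431°.
Converting to metres (1° lat = 111177 m, cos φ = 0.630066): observed ΔN = 130.1 m, observed ΔE = -301.9 m.
Subtracting the expected shift leaves a residual of 130.1 − (109) = 21.1 m north and -301.9 − (-258) = -43.9 m east.
Residual distance = √(21.1² + (-43.9)²) = 48.7 m.

49 m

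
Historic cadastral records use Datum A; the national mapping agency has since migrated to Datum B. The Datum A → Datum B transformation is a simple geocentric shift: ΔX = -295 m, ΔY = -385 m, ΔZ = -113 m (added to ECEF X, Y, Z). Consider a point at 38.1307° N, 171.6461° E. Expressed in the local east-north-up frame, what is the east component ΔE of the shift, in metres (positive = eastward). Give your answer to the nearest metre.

The local east axis at (φ, λ) is (−sin λ, cos λ, 0), so ΔE = −sin(171.6461°)·(-295) + cos(171.6461°)·(-385) = 423.77 m.

ΔE = 424 m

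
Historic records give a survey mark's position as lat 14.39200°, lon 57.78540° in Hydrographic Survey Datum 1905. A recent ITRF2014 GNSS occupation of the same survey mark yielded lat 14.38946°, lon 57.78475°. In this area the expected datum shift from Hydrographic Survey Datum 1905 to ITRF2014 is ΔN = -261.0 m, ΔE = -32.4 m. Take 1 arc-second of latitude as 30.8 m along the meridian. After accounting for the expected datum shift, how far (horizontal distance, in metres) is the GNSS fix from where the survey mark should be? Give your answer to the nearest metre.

Observed coordinate differences: Δφ = -0.00254°, Δλ = -0.00065°.
Converting to metres (1° lat = 110880 m, cos φ = 0.968618): observed ΔN = -281.6 m, observed ΔE = -69.8 m.
Subtracting the expected shift leaves a residual of -281.6 − (-261.0) = -20.6 m north and -69.8 − (-32.4) = -37.4 m east.
Residual distance = √((-20.6)² + (-37.4)²) = 42.7 m.

43 m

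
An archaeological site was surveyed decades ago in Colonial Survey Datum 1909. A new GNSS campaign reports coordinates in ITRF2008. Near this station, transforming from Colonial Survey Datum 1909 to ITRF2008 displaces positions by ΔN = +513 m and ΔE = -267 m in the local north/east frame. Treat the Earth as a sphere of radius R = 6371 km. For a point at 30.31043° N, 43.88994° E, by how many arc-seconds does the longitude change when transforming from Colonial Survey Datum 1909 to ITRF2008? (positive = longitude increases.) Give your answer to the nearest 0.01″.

Δλ = -10.01″

At latitude 30.31043°, cos φ = 0.863304.
One radian of longitude at latitude φ spans R cos φ, so Δλ = ΔE / (R cos φ) = -267.0 / (6371000 × 0.863304) = -4.8545e-05 rad = -10.013″.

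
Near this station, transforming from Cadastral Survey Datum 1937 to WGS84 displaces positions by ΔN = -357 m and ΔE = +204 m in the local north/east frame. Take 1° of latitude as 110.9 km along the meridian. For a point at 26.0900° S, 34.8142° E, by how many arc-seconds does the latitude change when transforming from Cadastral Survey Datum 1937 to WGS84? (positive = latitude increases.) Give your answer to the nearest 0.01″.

Δφ = -11.59″

1° of latitude = 110.9 km, so Δφ = -357.0 / 110900 = -0.0032191° = -11.589″.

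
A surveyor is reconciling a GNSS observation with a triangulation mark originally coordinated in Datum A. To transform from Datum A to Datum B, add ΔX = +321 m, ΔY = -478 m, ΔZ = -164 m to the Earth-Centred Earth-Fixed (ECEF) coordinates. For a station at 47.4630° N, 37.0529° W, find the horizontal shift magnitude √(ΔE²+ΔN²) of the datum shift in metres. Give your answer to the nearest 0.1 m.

545.3 m

At φ = 47.4630°, λ = -37.0529°: sin φ = 0.736841, cos φ = 0.676066, sin λ = -0.602552, cos λ = 0.798080.
ΔE = −sin λ·ΔX + cos λ·ΔY = −(-0.602552)·(321) + (0.798080)·(-478) = -188.06 m.
ΔN = −sin φ cos λ·ΔX − sin φ sin λ·ΔY + cos φ·ΔZ = −(0.736841)(0.798080)(321) − (0.736841)(-0.602552)(-478) + (0.676066)(-164) = -511.87 m.
Horizontal magnitude = √(ΔE² + ΔN²) = √((-188.06)² + (-511.87)²) = 545.32 m.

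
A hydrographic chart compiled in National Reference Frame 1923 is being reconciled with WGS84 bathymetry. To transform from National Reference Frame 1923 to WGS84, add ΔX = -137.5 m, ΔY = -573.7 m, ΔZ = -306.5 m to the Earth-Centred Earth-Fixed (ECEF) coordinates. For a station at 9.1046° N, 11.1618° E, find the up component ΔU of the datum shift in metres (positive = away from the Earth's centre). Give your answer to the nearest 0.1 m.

ΔU = -291.4 m

At φ = 9.1046°, λ = 11.1618°: sin φ = 0.158237, cos φ = 0.987401, sin λ = 0.193580, cos λ = 0.981084.
ΔU = cos φ cos λ·ΔX + cos φ sin λ·ΔY + sin φ·ΔZ = (0.987401)(0.981084)(-137.5) + (0.987401)(0.193580)(-573.7) + (0.158237)(-306.5) = -291.36 m.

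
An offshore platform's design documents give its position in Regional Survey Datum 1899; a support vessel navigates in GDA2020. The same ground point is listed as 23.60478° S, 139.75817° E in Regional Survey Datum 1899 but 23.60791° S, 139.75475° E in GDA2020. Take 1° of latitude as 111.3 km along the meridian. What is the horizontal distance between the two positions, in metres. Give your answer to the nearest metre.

Δφ = -23.60791° − -23.60478° = -0.00313°; Δλ = 139.75475° − 139.75817° = -0.00342°.
ΔN = Δφ × 111300 = -348.4 m; ΔE = Δλ × 111300 × cos(-23.60478°) = -0.00342 × 111300 × 0.916329 = -348.8 m.
Distance = √(ΔE² + ΔN²) = √((-348.8)² + (-348.4)²) = 493.0 m.

493 m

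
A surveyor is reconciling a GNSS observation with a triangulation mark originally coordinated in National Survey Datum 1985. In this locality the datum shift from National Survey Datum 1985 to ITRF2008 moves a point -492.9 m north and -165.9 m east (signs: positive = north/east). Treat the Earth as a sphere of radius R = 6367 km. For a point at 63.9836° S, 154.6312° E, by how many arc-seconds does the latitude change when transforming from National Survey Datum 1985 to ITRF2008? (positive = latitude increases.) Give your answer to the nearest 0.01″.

On a sphere of radius R, 1 rad of latitude = R, so Δφ = ΔN / R = -492.9 / 6367000 = -7.7415e-05 rad = -15.968″.

Δφ = -15.97″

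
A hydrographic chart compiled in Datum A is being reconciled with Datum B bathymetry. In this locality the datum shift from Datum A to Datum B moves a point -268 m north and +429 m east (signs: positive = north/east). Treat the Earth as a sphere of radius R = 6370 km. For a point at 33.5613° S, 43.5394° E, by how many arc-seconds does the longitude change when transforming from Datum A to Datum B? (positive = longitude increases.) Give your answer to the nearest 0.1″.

At latitude -33.5613°, cos φ = 0.833295.
One radian of longitude at latitude φ spans R cos φ, so Δλ = ΔE / (R cos φ) = 429.0 / (6370000 × 0.833295) = 8.0820e-05 rad = 16.670″.

Δλ = 16.7″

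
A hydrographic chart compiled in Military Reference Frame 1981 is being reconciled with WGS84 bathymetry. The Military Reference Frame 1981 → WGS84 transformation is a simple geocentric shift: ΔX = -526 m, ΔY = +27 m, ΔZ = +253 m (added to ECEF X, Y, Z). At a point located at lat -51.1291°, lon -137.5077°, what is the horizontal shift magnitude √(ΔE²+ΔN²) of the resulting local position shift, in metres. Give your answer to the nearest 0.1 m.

At φ = -51.1291°, λ = -137.5077°: sin φ = -0.778562, cos φ = 0.627568, sin λ = -0.675491, cos λ = -0.737368.
ΔE = −sin λ·ΔX + cos λ·ΔY = −(-0.675491)·(-526) + (-0.737368)·(27) = -375.22 m.
ΔN = −sin φ cos λ·ΔX − sin φ sin λ·ΔY + cos φ·ΔZ = −(-0.778562)(-0.737368)(-526) − (-0.778562)(-0.675491)(27) + (0.627568)(253) = 446.54 m.
Horizontal magnitude = √(ΔE² + ΔN²) = √((-375.22)² + 446.54²) = 583.26 m.

583.3 m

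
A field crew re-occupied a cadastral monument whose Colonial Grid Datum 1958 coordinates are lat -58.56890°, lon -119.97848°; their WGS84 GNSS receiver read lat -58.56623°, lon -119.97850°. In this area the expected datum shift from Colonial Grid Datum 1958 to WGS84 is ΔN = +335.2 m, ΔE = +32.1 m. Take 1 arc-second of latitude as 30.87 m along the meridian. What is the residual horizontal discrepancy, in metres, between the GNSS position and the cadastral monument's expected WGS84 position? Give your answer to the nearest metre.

51 m

Observed coordinate differences: Δφ = +0.00267°, Δλ = -0.00002°.
Converting to metres (1° lat = 111132 m, cos φ = 0.521473): observed ΔN = 296.7 m, observed ΔE = -1.2 m.
Subtracting the expected shift leaves a residual of 296.7 − (335.2) = -38.5 m north and -1.2 − (32.1) = -33.3 m east.
Residual distance = √((-38.5)² + (-33.3)²) = 50.9 m.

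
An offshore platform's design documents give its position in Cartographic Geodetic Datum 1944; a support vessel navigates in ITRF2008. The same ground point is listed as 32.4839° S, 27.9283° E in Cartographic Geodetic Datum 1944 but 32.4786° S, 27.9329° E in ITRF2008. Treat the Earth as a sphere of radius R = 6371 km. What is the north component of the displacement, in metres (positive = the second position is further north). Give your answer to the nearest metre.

Δφ = -32.4786° − -32.4839° = +0.0053°; Δλ = 27.9329° − 27.9283° = +0.0046°.
1° along a meridian = πR/180 = 111195 m.
ΔN = Δφ × 111195 = 589.3 m; ΔE = Δλ × 111195 × cos(-32.4839°) = +0.0046 × 111195 × 0.843542 = 431.5 m.

ΔN = 589 m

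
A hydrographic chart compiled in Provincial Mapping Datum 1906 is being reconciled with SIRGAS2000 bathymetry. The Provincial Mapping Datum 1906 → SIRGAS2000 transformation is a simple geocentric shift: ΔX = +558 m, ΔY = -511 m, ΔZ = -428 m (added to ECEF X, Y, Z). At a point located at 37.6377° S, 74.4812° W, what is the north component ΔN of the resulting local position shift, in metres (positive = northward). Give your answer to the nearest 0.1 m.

ΔN = 52.9 m

The local north axis is (−sin φ cos λ, −sin φ sin λ, cos φ), giving ΔN = 91.170 + 300.674 − 338.928 = 52.92 m.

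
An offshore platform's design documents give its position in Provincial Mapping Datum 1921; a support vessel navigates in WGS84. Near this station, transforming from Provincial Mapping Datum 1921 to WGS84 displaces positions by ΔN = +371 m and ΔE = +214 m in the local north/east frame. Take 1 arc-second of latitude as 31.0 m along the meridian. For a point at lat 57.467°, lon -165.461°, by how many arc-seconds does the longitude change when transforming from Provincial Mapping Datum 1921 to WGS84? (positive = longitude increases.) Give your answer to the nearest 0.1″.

Δλ = 12.8″

At latitude 57.467°, cos φ = 0.537785.
1″ of longitude at this latitude = 31.00 × cos φ = 16.6713 m, so Δλ = 214.0 / 16.6713 = 12.836″.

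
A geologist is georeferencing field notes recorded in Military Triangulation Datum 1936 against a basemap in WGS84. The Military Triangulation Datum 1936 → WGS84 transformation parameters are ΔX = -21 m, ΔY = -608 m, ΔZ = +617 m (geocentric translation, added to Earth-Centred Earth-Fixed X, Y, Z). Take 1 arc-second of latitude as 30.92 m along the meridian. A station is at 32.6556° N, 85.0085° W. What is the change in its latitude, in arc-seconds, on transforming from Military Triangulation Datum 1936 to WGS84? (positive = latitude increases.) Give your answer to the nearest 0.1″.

sin φ = 0.539588, cos φ = 0.841929, sin λ = -0.996208, cos λ = 0.087008.
North component: ΔN = −sin φ cos λ·ΔX − sin φ sin λ·ΔY + cos φ·ΔZ = −(0.539588)(0.087008)(-21) − (0.539588)(-0.996208)(-608) + (0.841929)(617) = 193.63 m.
1° of latitude spans 3600 × 30.92 = 111312 m, so Δφ = 193.63 / 111312 × 3600 = 6.262″.

Δφ = 6.3″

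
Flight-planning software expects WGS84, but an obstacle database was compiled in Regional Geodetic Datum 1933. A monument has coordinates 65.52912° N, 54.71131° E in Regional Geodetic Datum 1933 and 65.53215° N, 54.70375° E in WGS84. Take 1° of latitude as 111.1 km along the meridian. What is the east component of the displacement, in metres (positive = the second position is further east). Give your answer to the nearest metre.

Δφ = 65.53215° − 65.52912° = +0.00303°; Δλ = 54.70375° − 54.71131° = -0.00756°.
ΔN = Δφ × 111100 = 336.6 m; ΔE = Δλ × 111100 × cos(65.52912°) = -0.00756 × 111100 × 0.414231 = -347.9 m.

ΔE = -348 m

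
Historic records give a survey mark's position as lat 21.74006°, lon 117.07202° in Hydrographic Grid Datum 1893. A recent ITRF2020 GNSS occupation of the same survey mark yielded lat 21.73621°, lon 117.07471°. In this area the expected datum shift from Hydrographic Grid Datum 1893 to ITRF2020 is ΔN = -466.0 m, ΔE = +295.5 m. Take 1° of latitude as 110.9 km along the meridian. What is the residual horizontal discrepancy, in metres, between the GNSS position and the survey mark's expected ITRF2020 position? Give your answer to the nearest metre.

43 m

Observed coordinate differences: Δφ = -0.00385°, Δλ = +0.00269°.
Converting to metres (1° lat = 110900 m, cos φ = 0.928874): observed ΔN = -427.0 m, observed ΔE = 277.1 m.
Subtracting the expected shift leaves a residual of -427.0 − (-466.0) = 39.0 m north and 277.1 − (295.5) = -18.4 m east.
Residual distance = √(39.0² + (-18.4)²) = 43.2 m.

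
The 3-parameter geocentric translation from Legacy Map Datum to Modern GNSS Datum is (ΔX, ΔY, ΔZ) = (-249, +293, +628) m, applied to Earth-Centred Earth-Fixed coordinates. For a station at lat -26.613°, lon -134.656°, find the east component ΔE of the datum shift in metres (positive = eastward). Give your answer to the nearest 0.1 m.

ΔE = -383.1 m

The local east axis at (φ, λ) is (−sin λ, cos λ, 0), so ΔE = −sin(-134.656°)·(-249) + cos(-134.656°)·293 = -383.06 m.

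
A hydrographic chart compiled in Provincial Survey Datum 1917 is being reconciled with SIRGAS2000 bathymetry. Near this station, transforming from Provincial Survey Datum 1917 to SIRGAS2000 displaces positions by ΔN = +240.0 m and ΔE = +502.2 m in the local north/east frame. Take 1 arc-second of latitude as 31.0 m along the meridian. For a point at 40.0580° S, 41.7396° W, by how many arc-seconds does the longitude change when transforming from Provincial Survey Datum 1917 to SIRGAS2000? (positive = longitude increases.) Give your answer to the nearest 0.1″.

At latitude -40.0580°, cos φ = 0.765393.
1″ of longitude at this latitude = 31.00 × cos φ = 23.7272 m, so Δλ = 502.2 / 23.7272 = 21.166″.

Δλ = 21.2″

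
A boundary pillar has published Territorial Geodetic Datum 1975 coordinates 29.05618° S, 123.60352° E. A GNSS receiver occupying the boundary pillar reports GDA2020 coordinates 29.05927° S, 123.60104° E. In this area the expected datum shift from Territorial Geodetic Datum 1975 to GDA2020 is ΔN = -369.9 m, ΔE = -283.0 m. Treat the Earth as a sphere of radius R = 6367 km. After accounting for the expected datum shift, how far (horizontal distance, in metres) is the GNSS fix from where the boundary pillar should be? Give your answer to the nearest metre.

50 m

Observed coordinate differences: Δφ = -0.00309°, Δλ = -0.00248°.
Converting to metres (1° lat = 111125 m, cos φ = 0.874144): observed ΔN = -343.4 m, observed ΔE = -240.9 m.
Subtracting the expected shift leaves a residual of -343.4 − (-369.9) = 26.5 m north and -240.9 − (-283.0) = 42.1 m east.
Residual distance = √(26.5² + 42.1²) = 49.8 m.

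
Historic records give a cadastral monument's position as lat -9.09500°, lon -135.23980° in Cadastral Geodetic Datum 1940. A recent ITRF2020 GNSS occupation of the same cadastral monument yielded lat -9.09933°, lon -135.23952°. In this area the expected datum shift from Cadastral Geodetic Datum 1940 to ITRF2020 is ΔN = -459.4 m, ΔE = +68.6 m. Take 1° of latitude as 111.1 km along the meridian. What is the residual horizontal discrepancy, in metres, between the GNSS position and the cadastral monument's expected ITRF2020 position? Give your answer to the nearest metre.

Observed coordinate differences: Δφ = -0.00433°, Δλ = +0.00028°.
Converting to metres (1° lat = 111100 m, cos φ = 0.987428): observed ΔN = -481.1 m, observed ΔE = 30.7 m.
Subtracting the expected shift leaves a residual of -481.1 − (-459.4) = -21.7 m north and 30.7 − (68.6) = -37.9 m east.
Residual distance = √((-21.7)² + (-37.9)²) = 43.6 m.

44 m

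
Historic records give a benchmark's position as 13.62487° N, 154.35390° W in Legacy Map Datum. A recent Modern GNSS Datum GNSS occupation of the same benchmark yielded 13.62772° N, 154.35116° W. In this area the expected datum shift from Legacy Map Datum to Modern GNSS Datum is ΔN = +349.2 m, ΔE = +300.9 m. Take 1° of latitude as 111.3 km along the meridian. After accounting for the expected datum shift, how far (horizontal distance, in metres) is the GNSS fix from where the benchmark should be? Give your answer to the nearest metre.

Observed coordinate differences: Δφ = +0.00285°, Δλ = +0.00274°.
Converting to metres (1° lat = 111300 m, cos φ = 0.971859): observed ΔN = 317.2 m, observed ΔE = 296.4 m.
Subtracting the expected shift leaves a residual of 317.2 − (349.2) = -32.0 m north and 296.4 − (300.9) = -4.5 m east.
Residual distance = √((-32.0)² + (-4.5)²) = 32.3 m.

32 m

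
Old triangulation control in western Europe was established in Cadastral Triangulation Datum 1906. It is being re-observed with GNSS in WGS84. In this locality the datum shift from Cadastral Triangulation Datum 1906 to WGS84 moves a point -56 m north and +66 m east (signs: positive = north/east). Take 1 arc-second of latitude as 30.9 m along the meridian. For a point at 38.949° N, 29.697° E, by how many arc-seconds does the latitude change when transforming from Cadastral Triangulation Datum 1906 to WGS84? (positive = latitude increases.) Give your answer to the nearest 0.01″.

Δφ = -1.81″

1″ of latitude = 30.90 m, so Δφ = -56.0 / 30.90 = -1.812″.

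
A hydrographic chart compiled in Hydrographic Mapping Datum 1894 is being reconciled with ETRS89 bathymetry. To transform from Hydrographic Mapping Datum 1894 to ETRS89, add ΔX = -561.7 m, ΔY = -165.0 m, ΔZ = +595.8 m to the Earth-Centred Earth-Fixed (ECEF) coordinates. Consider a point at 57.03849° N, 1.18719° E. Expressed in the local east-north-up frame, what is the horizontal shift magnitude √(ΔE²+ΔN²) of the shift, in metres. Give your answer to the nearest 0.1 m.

812.8 m

At φ = 57.03849°, λ = 1.18719°: sin φ = 0.839036, cos φ = 0.544076, sin λ = 0.020719, cos λ = 0.999785.
ΔE = −sin λ·ΔX + cos λ·ΔY = −(0.020719)·(-561.7) + (0.999785)·(-165.0) = -153.33 m.
ΔN = −sin φ cos λ·ΔX − sin φ sin λ·ΔY + cos φ·ΔZ = −(0.839036)(0.999785)(-561.7) − (0.839036)(0.020719)(-165.0) + (0.544076)(595.8) = 798.21 m.
Horizontal magnitude = √(ΔE² + ΔN²) = √((-153.33)² + 798.21²) = 812.81 m.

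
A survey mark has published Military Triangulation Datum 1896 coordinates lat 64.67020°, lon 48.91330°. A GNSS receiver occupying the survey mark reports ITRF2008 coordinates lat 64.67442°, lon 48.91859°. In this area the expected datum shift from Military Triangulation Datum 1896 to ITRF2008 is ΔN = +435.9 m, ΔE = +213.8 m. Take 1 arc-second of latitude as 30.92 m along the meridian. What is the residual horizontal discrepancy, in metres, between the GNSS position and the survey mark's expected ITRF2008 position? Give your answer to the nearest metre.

Observed coordinate differences: Δφ = +0.00422°, Δλ = +0.00529°.
Converting to metres (1° lat = 111312 m, cos φ = 0.427828): observed ΔN = 469.7 m, observed ΔE = 251.9 m.
Subtracting the expected shift leaves a residual of 469.7 − (435.9) = 33.8 m north and 251.9 − (213.8) = 38.1 m east.
Residual distance = √(33.8² + 38.1²) = 51.0 m.

51 m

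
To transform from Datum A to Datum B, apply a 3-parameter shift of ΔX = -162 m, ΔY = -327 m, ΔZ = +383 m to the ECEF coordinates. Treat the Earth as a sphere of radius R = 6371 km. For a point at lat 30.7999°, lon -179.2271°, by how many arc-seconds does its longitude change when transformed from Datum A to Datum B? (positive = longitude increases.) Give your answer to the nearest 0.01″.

sin φ = 0.512041, cos φ = 0.858961, sin λ = -0.013489, cos λ = -0.999909.
East component: ΔE = −sin λ·ΔX + cos λ·ΔY = −(-0.013489)(-162) + (-0.999909)(-327) = 324.78 m.
1° of latitude spans πR/180 = 111195 m; at latitude φ, 1° of longitude spans that × cos φ = 95512.1 m, so Δλ = 324.78 / 95512.1 × 3600 = 12.242″.

Δλ = 12.24″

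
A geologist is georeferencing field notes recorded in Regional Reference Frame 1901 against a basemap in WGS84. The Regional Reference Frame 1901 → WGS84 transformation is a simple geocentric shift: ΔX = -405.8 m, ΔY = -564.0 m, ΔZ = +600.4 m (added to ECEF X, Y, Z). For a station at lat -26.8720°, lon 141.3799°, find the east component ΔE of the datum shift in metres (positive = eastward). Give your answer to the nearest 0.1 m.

ΔE = 693.9 m

The local east axis at (φ, λ) is (−sin λ, cos λ, 0), so ΔE = −sin(141.3799°)·(-405.8) + cos(141.3799°)·(-564.0) = 693.94 m.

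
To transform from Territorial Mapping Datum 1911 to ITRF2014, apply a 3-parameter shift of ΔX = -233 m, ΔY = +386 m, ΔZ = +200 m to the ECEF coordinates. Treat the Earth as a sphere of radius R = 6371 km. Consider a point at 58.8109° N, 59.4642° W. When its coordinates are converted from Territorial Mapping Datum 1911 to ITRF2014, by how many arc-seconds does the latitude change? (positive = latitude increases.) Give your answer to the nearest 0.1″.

sin φ = 0.855463, cos φ = 0.517864, sin λ = -0.861312, cos λ = 0.508077.
North component: ΔN = −sin φ cos λ·ΔX − sin φ sin λ·ΔY + cos φ·ΔZ = −(0.855463)(0.508077)(-233) − (0.855463)(-0.861312)(386) + (0.517864)(200) = 489.26 m.
1° of latitude spans πR/180 = 111195 m, so Δφ = 489.26 / 111195 × 3600 = 15.840″.

Δφ = 15.8″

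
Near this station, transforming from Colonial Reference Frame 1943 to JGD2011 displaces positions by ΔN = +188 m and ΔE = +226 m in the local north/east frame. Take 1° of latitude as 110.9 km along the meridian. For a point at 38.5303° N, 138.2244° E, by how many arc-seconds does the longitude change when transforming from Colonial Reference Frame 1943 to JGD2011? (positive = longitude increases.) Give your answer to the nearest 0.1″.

At latitude 38.5303°, cos φ = 0.782279.
1° of longitude at this latitude = 110.9 × cos φ = 86.75 km, so Δλ = 226.0 / 86754.7 = 0.0026050° = 9.378″.

Δλ = 9.4″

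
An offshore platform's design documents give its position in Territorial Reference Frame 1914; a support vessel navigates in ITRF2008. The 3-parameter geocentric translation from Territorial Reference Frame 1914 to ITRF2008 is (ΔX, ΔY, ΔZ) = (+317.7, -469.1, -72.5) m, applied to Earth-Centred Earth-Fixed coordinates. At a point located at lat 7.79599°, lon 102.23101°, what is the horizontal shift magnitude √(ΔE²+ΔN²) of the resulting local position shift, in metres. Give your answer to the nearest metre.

The local east axis at (φ, λ) is (−sin λ, cos λ, 0), so ΔE = −sin(102.23101°)·317.7 + cos(102.23101°)·(-469.1) = -211.11 m.
The local north axis is (−sin φ cos λ, −sin φ sin λ, cos φ), giving ΔN = 9.130 + 62.187 − 71.830 = -0.51 m.
Horizontal magnitude = √(ΔE² + ΔN²) = √((-211.11)² + (-0.51)²) = 211.11 m.

211 m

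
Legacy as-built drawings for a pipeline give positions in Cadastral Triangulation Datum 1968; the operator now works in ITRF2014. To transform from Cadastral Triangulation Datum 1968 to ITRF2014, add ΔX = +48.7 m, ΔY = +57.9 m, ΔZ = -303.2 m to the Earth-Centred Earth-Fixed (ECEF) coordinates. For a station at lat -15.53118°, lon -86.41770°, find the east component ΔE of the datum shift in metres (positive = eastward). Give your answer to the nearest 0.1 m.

ΔE = 52.2 m

The local east axis at (φ, λ) is (−sin λ, cos λ, 0), so ΔE = −sin(-86.41770°)·48.7 + cos(-86.41770°)·57.9 = 52.22 m.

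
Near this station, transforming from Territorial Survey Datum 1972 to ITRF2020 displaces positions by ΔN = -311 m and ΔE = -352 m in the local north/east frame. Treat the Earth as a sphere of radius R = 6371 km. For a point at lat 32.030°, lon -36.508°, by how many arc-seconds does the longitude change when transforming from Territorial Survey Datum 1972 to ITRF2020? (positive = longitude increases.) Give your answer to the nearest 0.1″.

Δλ = -13.4″

At latitude 32.030°, cos φ = 0.847771.
One radian of longitude at latitude φ spans R cos φ, so Δλ = ΔE / (R cos φ) = -352.0 / (6371000 × 0.847771) = -6.5171e-05 rad = -13.443″.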